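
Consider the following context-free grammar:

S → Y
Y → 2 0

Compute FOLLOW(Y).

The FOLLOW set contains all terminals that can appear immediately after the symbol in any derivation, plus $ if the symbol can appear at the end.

We compute FOLLOW(Y) using the standard algorithm.
FOLLOW(S) starts with {$}.
FIRST(S) = {2}
FIRST(Y) = {2}
FOLLOW(S) = {$}
FOLLOW(Y) = {$}
Therefore, FOLLOW(Y) = {$}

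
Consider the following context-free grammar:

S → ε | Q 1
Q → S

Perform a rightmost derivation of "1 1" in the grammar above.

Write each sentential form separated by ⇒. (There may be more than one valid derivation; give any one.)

S ⇒ Q 1 ⇒ S 1 ⇒ Q 1 1 ⇒ S 1 1 ⇒ 1 1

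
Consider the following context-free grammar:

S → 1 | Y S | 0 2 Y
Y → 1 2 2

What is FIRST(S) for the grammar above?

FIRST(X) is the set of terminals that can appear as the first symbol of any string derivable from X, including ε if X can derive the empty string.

We compute FIRST(S) using the standard algorithm.
FIRST(S) = {0, 1}
FIRST(Y) = {1}
Therefore, FIRST(S) = {0, 1}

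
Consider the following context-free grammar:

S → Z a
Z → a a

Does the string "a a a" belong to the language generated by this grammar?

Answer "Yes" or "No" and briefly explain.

Yes - a valid derivation exists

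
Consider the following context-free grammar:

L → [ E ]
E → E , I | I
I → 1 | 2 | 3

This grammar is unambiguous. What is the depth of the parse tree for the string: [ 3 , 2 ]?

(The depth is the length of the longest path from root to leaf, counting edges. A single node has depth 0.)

4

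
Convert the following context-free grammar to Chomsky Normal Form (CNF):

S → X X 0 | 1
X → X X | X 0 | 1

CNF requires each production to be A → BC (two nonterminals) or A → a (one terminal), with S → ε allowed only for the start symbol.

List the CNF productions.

T0 → 0; S → 1; X → 1; S → X X0; X0 → X T0; X → X X; X → X T0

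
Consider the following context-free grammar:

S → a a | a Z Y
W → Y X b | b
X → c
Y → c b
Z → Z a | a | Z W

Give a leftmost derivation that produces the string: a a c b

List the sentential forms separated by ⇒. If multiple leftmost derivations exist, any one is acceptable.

S ⇒ a Z Y ⇒ a a Y ⇒ a a c b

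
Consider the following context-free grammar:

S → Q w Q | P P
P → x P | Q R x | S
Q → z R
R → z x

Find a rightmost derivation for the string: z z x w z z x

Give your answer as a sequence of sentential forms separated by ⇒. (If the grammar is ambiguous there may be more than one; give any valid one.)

S ⇒ Q w Q ⇒ Q w z R ⇒ Q w z z x ⇒ z R w z z x ⇒ z z x w z z x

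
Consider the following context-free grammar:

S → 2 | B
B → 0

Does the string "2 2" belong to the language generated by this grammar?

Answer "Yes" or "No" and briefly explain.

No - no valid derivation exists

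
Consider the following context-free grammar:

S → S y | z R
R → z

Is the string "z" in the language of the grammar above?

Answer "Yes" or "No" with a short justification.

No - no valid derivation exists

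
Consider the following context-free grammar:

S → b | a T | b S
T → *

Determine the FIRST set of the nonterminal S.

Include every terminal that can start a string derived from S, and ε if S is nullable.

We compute FIRST(S) using the standard algorithm.
FIRST(S) = {a, b}
FIRST(T) = {*}
Therefore, FIRST(S) = {a, b}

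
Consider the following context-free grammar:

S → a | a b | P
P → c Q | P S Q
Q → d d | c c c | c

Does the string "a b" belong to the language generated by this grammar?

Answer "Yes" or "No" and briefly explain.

Yes - a valid derivation exists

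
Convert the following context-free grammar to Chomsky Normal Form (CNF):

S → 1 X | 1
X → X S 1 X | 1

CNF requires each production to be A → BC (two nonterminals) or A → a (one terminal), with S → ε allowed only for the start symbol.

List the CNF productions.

T1 → 1; S → 1; X → 1; S → T1 X; X → X X0; X0 → S X1; X1 → T1 X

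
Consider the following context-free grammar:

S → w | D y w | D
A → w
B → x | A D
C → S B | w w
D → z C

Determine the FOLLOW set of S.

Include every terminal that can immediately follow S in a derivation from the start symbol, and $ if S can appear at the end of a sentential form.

We compute FOLLOW(S) using the standard algorithm.
FOLLOW(S) starts with {$}.
FIRST(A) = {w}
FIRST(B) = {w, x}
FIRST(C) = {w, z}
FIRST(D) = {z}
FIRST(S) = {w, z}
FOLLOW(A) = {z}
FOLLOW(B) = {$, w, x, y}
FOLLOW(C) = {$, w, x, y}
FOLLOW(D) = {$, w, x, y}
FOLLOW(S) = {$, w, x}
Therefore, FOLLOW(S) = {$, w, x}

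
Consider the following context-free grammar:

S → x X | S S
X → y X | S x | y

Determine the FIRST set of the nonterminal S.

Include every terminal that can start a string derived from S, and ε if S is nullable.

We compute FIRST(S) using the standard algorithm.
FIRST(S) = {x}
FIRST(X) = {x, y}
Therefore, FIRST(S) = {x}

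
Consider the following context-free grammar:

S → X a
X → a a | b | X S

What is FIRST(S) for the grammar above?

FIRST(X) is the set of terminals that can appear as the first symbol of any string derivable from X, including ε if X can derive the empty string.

We compute FIRST(S) using the standard algorithm.
FIRST(S) = {a, b}
FIRST(X) = {a, b}
Therefore, FIRST(S) = {a, b}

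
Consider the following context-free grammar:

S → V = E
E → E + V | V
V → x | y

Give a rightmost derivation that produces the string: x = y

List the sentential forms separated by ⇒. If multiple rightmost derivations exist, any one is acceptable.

S ⇒ V = E ⇒ V = V ⇒ V = y ⇒ x = y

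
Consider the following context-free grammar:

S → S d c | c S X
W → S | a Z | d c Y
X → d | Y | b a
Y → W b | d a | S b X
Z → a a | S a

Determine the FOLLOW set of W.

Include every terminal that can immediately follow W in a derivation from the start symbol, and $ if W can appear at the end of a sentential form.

We compute FOLLOW(W) using the standard algorithm.
FOLLOW(S) starts with {$}.
FIRST(S) = {c}
FIRST(W) = {a, c, d}
FIRST(X) = {a, b, c, d}
FIRST(Y) = {a, c, d}
FIRST(Z) = {a, c}
FOLLOW(S) = {$, a, b, c, d}
FOLLOW(W) = {b}
FOLLOW(X) = {$, a, b, c, d}
FOLLOW(Y) = {$, a, b, c, d}
FOLLOW(Z) = {b}
Therefore, FOLLOW(W) = {b}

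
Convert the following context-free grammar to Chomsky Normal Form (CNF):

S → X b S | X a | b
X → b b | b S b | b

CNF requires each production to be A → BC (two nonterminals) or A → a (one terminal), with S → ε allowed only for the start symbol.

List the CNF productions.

TB → b; TA → a; S → b; X → b; S → X X0; X0 → TB S; S → X TA; X → TB TB; X → TB X1; X1 → S TB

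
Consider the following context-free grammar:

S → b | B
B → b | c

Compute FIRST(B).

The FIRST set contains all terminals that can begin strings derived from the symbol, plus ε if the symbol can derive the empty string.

We compute FIRST(B) using the standard algorithm.
FIRST(B) = {b, c}
FIRST(S) = {b, c}
Therefore, FIRST(B) = {b, c}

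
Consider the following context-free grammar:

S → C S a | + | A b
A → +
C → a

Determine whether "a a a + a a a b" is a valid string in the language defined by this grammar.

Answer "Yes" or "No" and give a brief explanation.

No - no valid derivation exists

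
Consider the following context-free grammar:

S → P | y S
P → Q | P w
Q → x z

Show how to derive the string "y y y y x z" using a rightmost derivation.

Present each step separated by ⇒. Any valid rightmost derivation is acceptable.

S ⇒ y S ⇒ y y S ⇒ y y y S ⇒ y y y y S ⇒ y y y y P ⇒ y y y y Q ⇒ y y y y x z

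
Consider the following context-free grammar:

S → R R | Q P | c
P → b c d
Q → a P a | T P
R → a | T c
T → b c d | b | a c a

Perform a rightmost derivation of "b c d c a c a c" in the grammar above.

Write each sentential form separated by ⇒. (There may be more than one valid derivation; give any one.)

S ⇒ R R ⇒ R T c ⇒ R a c a c ⇒ T c a c a c ⇒ b c d c a c a c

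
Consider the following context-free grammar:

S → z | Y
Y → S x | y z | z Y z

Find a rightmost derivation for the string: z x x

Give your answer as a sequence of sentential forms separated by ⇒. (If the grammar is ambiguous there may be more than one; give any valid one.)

S ⇒ Y ⇒ S x ⇒ Y x ⇒ S x x ⇒ z x x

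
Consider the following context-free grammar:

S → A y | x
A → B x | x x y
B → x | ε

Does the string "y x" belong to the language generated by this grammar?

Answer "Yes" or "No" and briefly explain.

No - no valid derivation exists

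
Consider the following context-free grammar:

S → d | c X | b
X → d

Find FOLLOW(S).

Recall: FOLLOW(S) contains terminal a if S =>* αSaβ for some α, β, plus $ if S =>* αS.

We compute FOLLOW(S) using the standard algorithm.
FOLLOW(S) starts with {$}.
FIRST(S) = {b, c, d}
FIRST(X) = {d}
FOLLOW(S) = {$}
FOLLOW(X) = {$}
Therefore, FOLLOW(S) = {$}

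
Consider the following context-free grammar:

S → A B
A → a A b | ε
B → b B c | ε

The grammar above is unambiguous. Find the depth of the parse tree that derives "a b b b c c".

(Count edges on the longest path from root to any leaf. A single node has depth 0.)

4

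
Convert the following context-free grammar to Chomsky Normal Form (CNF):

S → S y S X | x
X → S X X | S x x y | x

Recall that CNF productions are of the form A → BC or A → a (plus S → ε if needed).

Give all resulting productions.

TY → y; S → x; TX → x; X → x; S → S X0; X0 → TY X1; X1 → S X; X → S X2; X2 → X X; X → S X3; X3 → TX X4; X4 → TX TY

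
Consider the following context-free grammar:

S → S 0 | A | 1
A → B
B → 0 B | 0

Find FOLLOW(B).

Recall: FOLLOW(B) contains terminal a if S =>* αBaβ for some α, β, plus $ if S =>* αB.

We compute FOLLOW(B) using the standard algorithm.
FOLLOW(S) starts with {$}.
FIRST(A) = {0}
FIRST(B) = {0}
FIRST(S) = {0, 1}
FOLLOW(A) = {$, 0}
FOLLOW(B) = {$, 0}
FOLLOW(S) = {$, 0}
Therefore, FOLLOW(B) = {$, 0}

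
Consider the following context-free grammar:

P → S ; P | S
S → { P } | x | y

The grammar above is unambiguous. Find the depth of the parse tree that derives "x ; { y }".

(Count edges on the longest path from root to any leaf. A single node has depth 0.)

5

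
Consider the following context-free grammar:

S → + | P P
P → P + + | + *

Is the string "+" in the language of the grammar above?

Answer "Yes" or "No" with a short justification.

Yes - a valid derivation exists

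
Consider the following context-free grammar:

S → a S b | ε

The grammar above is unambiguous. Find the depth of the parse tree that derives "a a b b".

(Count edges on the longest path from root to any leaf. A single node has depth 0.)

3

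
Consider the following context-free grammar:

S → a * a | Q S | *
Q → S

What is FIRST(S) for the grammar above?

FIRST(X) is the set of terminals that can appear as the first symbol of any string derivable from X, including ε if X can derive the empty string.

We compute FIRST(S) using the standard algorithm.
FIRST(Q) = {*, a}
FIRST(S) = {*, a}
Therefore, FIRST(S) = {*, a}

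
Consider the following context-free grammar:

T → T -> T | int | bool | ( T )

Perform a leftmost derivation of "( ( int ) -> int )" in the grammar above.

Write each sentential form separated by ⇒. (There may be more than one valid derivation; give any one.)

T ⇒ ( T ) ⇒ ( T -> T ) ⇒ ( ( T ) -> T ) ⇒ ( ( int ) -> T ) ⇒ ( ( int ) -> int )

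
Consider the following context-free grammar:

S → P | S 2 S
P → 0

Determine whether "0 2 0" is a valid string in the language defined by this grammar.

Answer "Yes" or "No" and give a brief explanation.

Yes - a valid derivation exists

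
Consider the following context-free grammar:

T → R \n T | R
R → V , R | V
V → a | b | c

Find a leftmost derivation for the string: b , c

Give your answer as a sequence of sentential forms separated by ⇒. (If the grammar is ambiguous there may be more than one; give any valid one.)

T ⇒ R ⇒ V , R ⇒ b , R ⇒ b , V ⇒ b , c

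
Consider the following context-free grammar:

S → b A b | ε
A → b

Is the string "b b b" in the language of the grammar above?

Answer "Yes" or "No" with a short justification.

Yes - a valid derivation exists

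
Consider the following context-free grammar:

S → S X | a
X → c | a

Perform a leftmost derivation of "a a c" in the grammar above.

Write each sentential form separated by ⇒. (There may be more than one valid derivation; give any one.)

S ⇒ S X ⇒ S X X ⇒ a X X ⇒ a a X ⇒ a a c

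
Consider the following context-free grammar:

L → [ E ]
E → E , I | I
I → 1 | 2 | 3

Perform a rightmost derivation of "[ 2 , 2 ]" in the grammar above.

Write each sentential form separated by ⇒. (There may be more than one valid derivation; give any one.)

L ⇒ [ E ] ⇒ [ E , I ] ⇒ [ E , 2 ] ⇒ [ I , 2 ] ⇒ [ 2 , 2 ]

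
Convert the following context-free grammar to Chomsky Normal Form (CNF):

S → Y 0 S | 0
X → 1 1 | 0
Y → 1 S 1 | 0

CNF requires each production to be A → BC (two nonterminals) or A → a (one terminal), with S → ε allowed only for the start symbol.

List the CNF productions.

T0 → 0; S → 0; T1 → 1; X → 0; Y → 0; S → Y X0; X0 → T0 S; X → T1 T1; Y → T1 X1; X1 → S T1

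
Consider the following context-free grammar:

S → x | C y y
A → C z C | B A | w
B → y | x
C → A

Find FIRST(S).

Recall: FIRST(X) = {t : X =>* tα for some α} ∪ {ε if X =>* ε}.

We compute FIRST(S) using the standard algorithm.
FIRST(A) = {w, x, y}
FIRST(B) = {x, y}
FIRST(C) = {w, x, y}
FIRST(S) = {w, x, y}
Therefore, FIRST(S) = {w, x, y}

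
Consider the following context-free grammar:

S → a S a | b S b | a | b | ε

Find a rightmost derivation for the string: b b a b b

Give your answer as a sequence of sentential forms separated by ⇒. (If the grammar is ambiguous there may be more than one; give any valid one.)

S ⇒ b S b ⇒ b b S b b ⇒ b b a b b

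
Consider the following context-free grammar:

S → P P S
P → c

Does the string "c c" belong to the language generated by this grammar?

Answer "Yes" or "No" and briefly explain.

No - no valid derivation exists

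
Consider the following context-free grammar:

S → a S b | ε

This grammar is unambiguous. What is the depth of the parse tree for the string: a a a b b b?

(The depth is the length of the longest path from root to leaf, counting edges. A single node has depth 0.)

4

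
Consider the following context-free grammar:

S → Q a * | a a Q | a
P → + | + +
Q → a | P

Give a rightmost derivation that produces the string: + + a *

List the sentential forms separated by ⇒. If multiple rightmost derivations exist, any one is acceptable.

S ⇒ Q a * ⇒ P a * ⇒ + + a *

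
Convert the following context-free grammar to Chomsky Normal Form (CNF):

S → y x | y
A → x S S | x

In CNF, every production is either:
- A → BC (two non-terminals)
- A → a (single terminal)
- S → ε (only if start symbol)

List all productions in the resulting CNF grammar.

TY → y; TX → x; S → y; A → x; S → TY TX; A → TX X0; X0 → S S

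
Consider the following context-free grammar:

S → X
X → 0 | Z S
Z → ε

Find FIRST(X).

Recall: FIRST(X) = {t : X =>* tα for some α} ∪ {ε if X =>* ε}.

We compute FIRST(X) using the standard algorithm.
FIRST(S) = {0}
FIRST(X) = {0}
FIRST(Z) = {ε}
Therefore, FIRST(X) = {0}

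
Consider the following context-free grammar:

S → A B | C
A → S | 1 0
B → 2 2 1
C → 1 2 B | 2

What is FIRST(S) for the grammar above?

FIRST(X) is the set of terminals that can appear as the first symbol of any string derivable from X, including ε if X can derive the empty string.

We compute FIRST(S) using the standard algorithm.
FIRST(A) = {1, 2}
FIRST(B) = {2}
FIRST(C) = {1, 2}
FIRST(S) = {1, 2}
Therefore, FIRST(S) = {1, 2}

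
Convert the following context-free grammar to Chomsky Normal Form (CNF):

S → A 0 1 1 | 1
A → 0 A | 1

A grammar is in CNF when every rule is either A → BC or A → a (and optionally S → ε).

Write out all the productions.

T0 → 0; T1 → 1; S → 1; A → 1; S → A X0; X0 → T0 X1; X1 → T1 T1; A → T0 A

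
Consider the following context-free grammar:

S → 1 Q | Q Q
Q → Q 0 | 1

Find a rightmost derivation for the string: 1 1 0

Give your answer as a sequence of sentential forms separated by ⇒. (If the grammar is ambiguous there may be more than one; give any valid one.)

S ⇒ 1 Q ⇒ 1 Q 0 ⇒ 1 1 0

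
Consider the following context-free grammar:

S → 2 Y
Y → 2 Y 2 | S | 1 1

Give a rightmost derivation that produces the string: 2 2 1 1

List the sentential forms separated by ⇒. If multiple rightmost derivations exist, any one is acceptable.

S ⇒ 2 Y ⇒ 2 S ⇒ 2 2 Y ⇒ 2 2 1 1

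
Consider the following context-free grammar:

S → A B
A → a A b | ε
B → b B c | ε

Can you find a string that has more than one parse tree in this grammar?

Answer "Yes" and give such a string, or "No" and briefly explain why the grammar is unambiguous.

No - the grammar is unambiguous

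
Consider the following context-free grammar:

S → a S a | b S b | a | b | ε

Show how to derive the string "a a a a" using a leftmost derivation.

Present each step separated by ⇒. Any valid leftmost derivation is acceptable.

S ⇒ a S a ⇒ a a S a a ⇒ a a a a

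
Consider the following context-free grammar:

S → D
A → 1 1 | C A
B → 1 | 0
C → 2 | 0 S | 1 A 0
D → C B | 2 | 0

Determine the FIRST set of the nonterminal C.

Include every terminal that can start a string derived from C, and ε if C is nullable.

We compute FIRST(C) using the standard algorithm.
FIRST(A) = {0, 1, 2}
FIRST(B) = {0, 1}
FIRST(C) = {0, 1, 2}
FIRST(D) = {0, 1, 2}
FIRST(S) = {0, 1, 2}
Therefore, FIRST(C) = {0, 1, 2}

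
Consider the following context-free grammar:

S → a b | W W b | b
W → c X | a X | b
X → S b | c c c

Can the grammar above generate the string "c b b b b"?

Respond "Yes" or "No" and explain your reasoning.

Yes - a valid derivation exists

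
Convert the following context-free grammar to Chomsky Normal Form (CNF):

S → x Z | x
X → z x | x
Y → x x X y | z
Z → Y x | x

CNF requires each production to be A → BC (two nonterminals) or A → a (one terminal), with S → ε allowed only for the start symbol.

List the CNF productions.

TX → x; S → x; TZ → z; X → x; TY → y; Y → z; Z → x; S → TX Z; X → TZ TX; Y → TX X0; X0 → TX X1; X1 → X TY; Z → Y TX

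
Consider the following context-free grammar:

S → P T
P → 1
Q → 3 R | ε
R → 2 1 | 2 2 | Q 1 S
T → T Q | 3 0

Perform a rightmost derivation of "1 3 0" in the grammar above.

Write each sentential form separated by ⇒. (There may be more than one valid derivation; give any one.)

S ⇒ P T ⇒ P 3 0 ⇒ 1 3 0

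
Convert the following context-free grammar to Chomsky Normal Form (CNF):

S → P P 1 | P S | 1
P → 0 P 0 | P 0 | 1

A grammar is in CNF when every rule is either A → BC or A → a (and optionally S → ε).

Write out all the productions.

T1 → 1; S → 1; T0 → 0; P → 1; S → P X0; X0 → P T1; S → P S; P → T0 X1; X1 → P T0; P → P T0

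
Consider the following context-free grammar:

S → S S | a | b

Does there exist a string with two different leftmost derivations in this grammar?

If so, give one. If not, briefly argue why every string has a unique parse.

Yes - the string 'a a b a b' has two distinct leftmost derivations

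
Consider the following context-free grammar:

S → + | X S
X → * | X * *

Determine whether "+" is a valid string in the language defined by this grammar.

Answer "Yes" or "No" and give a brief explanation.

Yes - a valid derivation exists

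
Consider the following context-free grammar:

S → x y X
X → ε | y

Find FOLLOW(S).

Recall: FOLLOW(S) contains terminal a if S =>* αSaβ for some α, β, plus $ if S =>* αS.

We compute FOLLOW(S) using the standard algorithm.
FOLLOW(S) starts with {$}.
FIRST(S) = {x}
FIRST(X) = {y, ε}
FOLLOW(S) = {$}
FOLLOW(X) = {$}
Therefore, FOLLOW(S) = {$}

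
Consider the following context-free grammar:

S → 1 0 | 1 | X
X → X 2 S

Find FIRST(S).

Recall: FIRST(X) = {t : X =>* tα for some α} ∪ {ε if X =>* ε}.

We compute FIRST(S) using the standard algorithm.
FIRST(S) = {1}
FIRST(X) = {}
Therefore, FIRST(S) = {1}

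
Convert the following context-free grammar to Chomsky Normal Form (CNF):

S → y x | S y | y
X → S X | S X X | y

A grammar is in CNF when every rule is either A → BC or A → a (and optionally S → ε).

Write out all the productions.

TY → y; TX → x; S → y; X → y; S → TY TX; S → S TY; X → S X; X → S X0; X0 → X X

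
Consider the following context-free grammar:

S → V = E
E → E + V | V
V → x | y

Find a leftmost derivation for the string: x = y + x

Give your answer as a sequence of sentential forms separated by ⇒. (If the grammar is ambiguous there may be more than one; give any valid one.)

S ⇒ V = E ⇒ x = E ⇒ x = E + V ⇒ x = V + V ⇒ x = y + V ⇒ x = y + x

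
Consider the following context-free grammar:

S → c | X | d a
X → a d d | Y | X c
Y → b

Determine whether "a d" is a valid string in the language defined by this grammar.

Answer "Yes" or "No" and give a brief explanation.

No - no valid derivation exists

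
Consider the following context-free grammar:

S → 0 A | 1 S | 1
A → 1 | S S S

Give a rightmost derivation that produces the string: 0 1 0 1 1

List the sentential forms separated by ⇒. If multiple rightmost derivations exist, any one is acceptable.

S ⇒ 0 A ⇒ 0 S S S ⇒ 0 S S 1 ⇒ 0 S 0 A 1 ⇒ 0 S 0 1 1 ⇒ 0 1 0 1 1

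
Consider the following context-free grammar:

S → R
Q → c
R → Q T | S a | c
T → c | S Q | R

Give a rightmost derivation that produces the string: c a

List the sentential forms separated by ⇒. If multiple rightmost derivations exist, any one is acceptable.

S ⇒ R ⇒ S a ⇒ R a ⇒ c a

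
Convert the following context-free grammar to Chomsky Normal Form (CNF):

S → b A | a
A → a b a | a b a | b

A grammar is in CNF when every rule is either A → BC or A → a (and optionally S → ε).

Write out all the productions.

TB → b; S → a; TA → a; A → b; S → TB A; A → TA X0; X0 → TB TA; A → TA X1; X1 → TB TA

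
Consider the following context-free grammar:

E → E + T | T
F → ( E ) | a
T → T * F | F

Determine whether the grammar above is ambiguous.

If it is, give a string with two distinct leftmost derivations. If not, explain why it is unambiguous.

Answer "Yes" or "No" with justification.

No - the grammar is unambiguous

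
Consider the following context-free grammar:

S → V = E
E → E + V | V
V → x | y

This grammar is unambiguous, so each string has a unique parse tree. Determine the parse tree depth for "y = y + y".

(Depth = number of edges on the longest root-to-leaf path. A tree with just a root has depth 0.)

4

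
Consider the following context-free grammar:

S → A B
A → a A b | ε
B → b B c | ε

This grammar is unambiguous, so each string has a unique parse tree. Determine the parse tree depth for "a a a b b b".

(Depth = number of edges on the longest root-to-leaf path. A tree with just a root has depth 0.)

5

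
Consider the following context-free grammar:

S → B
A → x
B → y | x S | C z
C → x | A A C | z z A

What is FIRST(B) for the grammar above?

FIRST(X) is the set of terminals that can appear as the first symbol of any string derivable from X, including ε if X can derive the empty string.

We compute FIRST(B) using the standard algorithm.
FIRST(A) = {x}
FIRST(B) = {x, y, z}
FIRST(C) = {x, z}
FIRST(S) = {x, y, z}
Therefore, FIRST(B) = {x, y, z}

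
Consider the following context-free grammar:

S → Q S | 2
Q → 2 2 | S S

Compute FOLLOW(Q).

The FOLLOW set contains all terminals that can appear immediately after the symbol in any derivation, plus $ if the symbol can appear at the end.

We compute FOLLOW(Q) using the standard algorithm.
FOLLOW(S) starts with {$}.
FIRST(Q) = {2}
FIRST(S) = {2}
FOLLOW(Q) = {2}
FOLLOW(S) = {$, 2}
Therefore, FOLLOW(Q) = {2}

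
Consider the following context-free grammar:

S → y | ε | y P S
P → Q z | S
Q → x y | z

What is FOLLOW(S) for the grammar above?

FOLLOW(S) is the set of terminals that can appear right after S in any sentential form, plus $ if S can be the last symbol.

We compute FOLLOW(S) using the standard algorithm.
FOLLOW(S) starts with {$}.
FIRST(P) = {x, y, z, ε}
FIRST(Q) = {x, z}
FIRST(S) = {y, ε}
FOLLOW(P) = {$, y}
FOLLOW(Q) = {z}
FOLLOW(S) = {$, y}
Therefore, FOLLOW(S) = {$, y}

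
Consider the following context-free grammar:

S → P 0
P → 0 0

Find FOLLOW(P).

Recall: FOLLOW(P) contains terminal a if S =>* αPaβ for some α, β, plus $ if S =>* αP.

We compute FOLLOW(P) using the standard algorithm.
FOLLOW(S) starts with {$}.
FIRST(P) = {0}
FIRST(S) = {0}
FOLLOW(P) = {0}
FOLLOW(S) = {$}
Therefore, FOLLOW(P) = {0}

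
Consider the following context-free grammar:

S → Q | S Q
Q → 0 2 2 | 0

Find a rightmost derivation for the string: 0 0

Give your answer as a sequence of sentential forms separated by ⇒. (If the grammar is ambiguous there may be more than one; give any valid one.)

S ⇒ S Q ⇒ S 0 ⇒ Q 0 ⇒ 0 0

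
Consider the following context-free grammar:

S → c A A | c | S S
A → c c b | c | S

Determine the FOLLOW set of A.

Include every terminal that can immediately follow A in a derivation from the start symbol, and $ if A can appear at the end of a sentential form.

We compute FOLLOW(A) using the standard algorithm.
FOLLOW(S) starts with {$}.
FIRST(A) = {c}
FIRST(S) = {c}
FOLLOW(A) = {$, c}
FOLLOW(S) = {$, c}
Therefore, FOLLOW(A) = {$, c}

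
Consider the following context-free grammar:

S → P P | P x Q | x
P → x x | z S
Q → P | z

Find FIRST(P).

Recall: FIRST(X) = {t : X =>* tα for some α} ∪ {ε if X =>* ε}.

We compute FIRST(P) using the standard algorithm.
FIRST(P) = {x, z}
FIRST(Q) = {x, z}
FIRST(S) = {x, z}
Therefore, FIRST(P) = {x, z}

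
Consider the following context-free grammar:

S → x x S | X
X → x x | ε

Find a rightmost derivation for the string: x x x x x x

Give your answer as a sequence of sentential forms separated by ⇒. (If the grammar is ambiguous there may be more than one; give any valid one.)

S ⇒ x x S ⇒ x x x x S ⇒ x x x x X ⇒ x x x x x x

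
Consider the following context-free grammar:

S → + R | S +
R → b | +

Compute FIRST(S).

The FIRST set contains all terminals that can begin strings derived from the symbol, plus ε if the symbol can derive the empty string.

We compute FIRST(S) using the standard algorithm.
FIRST(R) = {+, b}
FIRST(S) = {+}
Therefore, FIRST(S) = {+}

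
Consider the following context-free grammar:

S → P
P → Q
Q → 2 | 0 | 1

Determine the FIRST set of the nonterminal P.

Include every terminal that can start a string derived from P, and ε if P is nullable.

We compute FIRST(P) using the standard algorithm.
FIRST(P) = {0, 1, 2}
FIRST(Q) = {0, 1, 2}
FIRST(S) = {0, 1, 2}
Therefore, FIRST(P) = {0, 1, 2}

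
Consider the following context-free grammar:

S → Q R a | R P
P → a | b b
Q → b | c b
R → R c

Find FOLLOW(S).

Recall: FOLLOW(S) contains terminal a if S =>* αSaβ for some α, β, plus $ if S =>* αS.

We compute FOLLOW(S) using the standard algorithm.
FOLLOW(S) starts with {$}.
FIRST(P) = {a, b}
FIRST(Q) = {b, c}
FIRST(R) = {}
FIRST(S) = {b, c}
FOLLOW(P) = {$}
FOLLOW(Q) = {}
FOLLOW(R) = {a, b, c}
FOLLOW(S) = {$}
Therefore, FOLLOW(S) = {$}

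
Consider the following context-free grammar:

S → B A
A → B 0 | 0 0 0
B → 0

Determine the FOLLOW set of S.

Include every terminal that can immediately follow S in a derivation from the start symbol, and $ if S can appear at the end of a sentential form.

We compute FOLLOW(S) using the standard algorithm.
FOLLOW(S) starts with {$}.
FIRST(A) = {0}
FIRST(B) = {0}
FIRST(S) = {0}
FOLLOW(A) = {$}
FOLLOW(B) = {0}
FOLLOW(S) = {$}
Therefore, FOLLOW(S) = {$}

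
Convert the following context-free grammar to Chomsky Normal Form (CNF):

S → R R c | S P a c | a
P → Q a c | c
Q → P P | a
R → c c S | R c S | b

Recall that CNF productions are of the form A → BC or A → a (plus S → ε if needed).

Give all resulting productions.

TC → c; TA → a; S → a; P → c; Q → a; R → b; S → R X0; X0 → R TC; S → S X1; X1 → P X2; X2 → TA TC; P → Q X3; X3 → TA TC; Q → P P; R → TC X4; X4 → TC S; R → R X5; X5 → TC S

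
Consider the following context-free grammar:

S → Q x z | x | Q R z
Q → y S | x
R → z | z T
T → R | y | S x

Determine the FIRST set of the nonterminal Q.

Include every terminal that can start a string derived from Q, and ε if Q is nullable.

We compute FIRST(Q) using the standard algorithm.
FIRST(Q) = {x, y}
FIRST(R) = {z}
FIRST(S) = {x, y}
FIRST(T) = {x, y, z}
Therefore, FIRST(Q) = {x, y}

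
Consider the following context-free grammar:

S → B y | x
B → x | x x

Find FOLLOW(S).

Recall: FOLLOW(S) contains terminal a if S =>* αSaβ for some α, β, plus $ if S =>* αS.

We compute FOLLOW(S) using the standard algorithm.
FOLLOW(S) starts with {$}.
FIRST(B) = {x}
FIRST(S) = {x}
FOLLOW(B) = {y}
FOLLOW(S) = {$}
Therefore, FOLLOW(S) = {$}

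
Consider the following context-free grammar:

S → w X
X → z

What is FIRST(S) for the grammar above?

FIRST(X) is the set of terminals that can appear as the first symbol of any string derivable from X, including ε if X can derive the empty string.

We compute FIRST(S) using the standard algorithm.
FIRST(S) = {w}
FIRST(X) = {z}
Therefore, FIRST(S) = {w}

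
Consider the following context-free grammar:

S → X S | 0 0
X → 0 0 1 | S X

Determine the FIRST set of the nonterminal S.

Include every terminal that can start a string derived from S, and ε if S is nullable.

We compute FIRST(S) using the standard algorithm.
FIRST(S) = {0}
FIRST(X) = {0}
Therefore, FIRST(S) = {0}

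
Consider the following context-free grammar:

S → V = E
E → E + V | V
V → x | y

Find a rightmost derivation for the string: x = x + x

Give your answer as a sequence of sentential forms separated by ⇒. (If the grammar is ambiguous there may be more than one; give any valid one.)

S ⇒ V = E ⇒ V = E + V ⇒ V = E + x ⇒ V = V + x ⇒ V = x + x ⇒ x = x + x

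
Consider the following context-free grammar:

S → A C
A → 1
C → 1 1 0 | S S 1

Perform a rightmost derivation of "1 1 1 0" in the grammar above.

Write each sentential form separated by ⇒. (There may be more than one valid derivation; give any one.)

S ⇒ A C ⇒ A 1 1 0 ⇒ 1 1 1 0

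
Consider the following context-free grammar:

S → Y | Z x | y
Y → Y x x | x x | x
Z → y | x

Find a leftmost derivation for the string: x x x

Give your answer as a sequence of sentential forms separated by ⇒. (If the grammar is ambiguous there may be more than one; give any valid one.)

S ⇒ Y ⇒ Y x x ⇒ x x x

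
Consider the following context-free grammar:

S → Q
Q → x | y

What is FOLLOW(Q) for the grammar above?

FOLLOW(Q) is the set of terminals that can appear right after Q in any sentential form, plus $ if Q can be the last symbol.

We compute FOLLOW(Q) using the standard algorithm.
FOLLOW(S) starts with {$}.
FIRST(Q) = {x, y}
FIRST(S) = {x, y}
FOLLOW(Q) = {$}
FOLLOW(S) = {$}
Therefore, FOLLOW(Q) = {$}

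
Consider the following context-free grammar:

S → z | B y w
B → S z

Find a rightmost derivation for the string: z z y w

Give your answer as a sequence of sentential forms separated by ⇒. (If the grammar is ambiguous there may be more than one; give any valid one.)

S ⇒ B y w ⇒ S z y w ⇒ z z y w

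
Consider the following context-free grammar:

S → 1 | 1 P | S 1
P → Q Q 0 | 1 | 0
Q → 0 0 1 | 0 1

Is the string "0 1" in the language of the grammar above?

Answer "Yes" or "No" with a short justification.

No - no valid derivation exists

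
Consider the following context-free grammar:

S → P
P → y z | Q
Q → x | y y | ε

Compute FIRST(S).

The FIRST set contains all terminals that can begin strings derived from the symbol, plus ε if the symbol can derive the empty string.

We compute FIRST(S) using the standard algorithm.
FIRST(P) = {x, y, ε}
FIRST(Q) = {x, y, ε}
FIRST(S) = {x, y, ε}
Therefore, FIRST(S) = {x, y, ε}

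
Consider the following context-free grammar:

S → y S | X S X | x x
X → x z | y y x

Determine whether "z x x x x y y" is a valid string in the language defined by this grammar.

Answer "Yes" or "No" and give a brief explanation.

No - no valid derivation exists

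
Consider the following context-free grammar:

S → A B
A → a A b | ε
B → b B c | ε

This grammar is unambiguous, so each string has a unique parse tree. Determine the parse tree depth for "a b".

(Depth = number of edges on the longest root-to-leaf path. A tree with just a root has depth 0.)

3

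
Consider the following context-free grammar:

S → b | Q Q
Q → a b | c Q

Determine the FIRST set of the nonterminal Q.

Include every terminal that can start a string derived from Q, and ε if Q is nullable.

We compute FIRST(Q) using the standard algorithm.
FIRST(Q) = {a, c}
FIRST(S) = {a, b, c}
Therefore, FIRST(Q) = {a, c}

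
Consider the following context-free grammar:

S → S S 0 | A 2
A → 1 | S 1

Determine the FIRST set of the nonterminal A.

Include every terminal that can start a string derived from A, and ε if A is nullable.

We compute FIRST(A) using the standard algorithm.
FIRST(A) = {1}
FIRST(S) = {1}
Therefore, FIRST(A) = {1}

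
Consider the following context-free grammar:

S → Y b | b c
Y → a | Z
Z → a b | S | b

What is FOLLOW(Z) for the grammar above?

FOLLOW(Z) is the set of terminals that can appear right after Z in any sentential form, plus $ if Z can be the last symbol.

We compute FOLLOW(Z) using the standard algorithm.
FOLLOW(S) starts with {$}.
FIRST(S) = {a, b}
FIRST(Y) = {a, b}
FIRST(Z) = {a, b}
FOLLOW(S) = {$, b}
FOLLOW(Y) = {b}
FOLLOW(Z) = {b}
Therefore, FOLLOW(Z) = {b}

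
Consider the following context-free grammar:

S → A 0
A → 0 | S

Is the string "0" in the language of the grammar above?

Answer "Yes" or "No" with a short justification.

No - no valid derivation exists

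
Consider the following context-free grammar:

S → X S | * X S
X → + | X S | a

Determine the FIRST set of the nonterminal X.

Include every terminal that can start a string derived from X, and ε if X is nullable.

We compute FIRST(X) using the standard algorithm.
FIRST(S) = {*, +, a}
FIRST(X) = {+, a}
Therefore, FIRST(X) = {+, a}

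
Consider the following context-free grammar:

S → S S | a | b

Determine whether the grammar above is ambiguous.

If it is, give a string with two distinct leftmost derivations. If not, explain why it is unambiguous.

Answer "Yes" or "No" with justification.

Yes - the string 'b b b a a a' has two distinct leftmost derivations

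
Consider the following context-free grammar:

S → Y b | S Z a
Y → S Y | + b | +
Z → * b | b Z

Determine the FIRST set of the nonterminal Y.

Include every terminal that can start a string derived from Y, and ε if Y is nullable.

We compute FIRST(Y) using the standard algorithm.
FIRST(S) = {+}
FIRST(Y) = {+}
FIRST(Z) = {*, b}
Therefore, FIRST(Y) = {+}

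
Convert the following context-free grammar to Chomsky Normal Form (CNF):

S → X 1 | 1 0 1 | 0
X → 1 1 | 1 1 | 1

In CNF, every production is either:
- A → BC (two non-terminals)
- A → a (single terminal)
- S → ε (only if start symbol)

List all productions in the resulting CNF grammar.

T1 → 1; T0 → 0; S → 0; X → 1; S → X T1; S → T1 X0; X0 → T0 T1; X → T1 T1; X → T1 T1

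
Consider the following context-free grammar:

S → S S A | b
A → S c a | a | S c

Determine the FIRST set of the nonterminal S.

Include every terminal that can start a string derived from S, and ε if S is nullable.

We compute FIRST(S) using the standard algorithm.
FIRST(A) = {a, b}
FIRST(S) = {b}
Therefore, FIRST(S) = {b}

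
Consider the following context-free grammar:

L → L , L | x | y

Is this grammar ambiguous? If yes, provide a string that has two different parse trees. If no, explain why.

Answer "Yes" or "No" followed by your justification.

Yes - the string 'x , x , x , y , x' has two distinct leftmost derivations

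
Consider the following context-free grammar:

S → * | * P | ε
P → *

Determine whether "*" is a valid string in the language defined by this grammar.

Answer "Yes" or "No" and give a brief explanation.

Yes - a valid derivation exists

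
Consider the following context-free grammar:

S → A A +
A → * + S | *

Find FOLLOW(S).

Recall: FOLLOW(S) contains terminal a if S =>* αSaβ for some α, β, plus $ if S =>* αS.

We compute FOLLOW(S) using the standard algorithm.
FOLLOW(S) starts with {$}.
FIRST(A) = {*}
FIRST(S) = {*}
FOLLOW(A) = {*, +}
FOLLOW(S) = {$, *, +}
Therefore, FOLLOW(S) = {$, *, +}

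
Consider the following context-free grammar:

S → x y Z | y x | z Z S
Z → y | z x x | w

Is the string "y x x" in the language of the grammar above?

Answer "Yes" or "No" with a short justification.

No - no valid derivation exists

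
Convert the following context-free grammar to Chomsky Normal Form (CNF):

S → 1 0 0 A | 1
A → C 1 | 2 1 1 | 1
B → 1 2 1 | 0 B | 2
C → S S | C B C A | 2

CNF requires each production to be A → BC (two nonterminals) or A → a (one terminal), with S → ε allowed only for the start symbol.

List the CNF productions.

T1 → 1; T0 → 0; S → 1; T2 → 2; A → 1; B → 2; C → 2; S → T1 X0; X0 → T0 X1; X1 → T0 A; A → C T1; A → T2 X2; X2 → T1 T1; B → T1 X3; X3 → T2 T1; B → T0 B; C → S S; C → C X4; X4 → B X5; X5 → C A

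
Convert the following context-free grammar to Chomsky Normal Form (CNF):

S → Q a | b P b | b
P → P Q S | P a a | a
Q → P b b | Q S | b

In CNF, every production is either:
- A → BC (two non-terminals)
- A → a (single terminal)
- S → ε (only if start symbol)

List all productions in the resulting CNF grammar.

TA → a; TB → b; S → b; P → a; Q → b; S → Q TA; S → TB X0; X0 → P TB; P → P X1; X1 → Q S; P → P X2; X2 → TA TA; Q → P X3; X3 → TB TB; Q → Q S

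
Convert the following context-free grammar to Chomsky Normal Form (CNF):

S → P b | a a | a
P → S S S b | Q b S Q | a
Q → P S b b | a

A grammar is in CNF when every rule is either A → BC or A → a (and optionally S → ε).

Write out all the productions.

TB → b; TA → a; S → a; P → a; Q → a; S → P TB; S → TA TA; P → S X0; X0 → S X1; X1 → S TB; P → Q X2; X2 → TB X3; X3 → S Q; Q → P X4; X4 → S X5; X5 → TB TB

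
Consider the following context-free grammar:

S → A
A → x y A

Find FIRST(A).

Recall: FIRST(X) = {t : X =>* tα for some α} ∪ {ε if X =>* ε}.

We compute FIRST(A) using the standard algorithm.
FIRST(A) = {x}
FIRST(S) = {x}
Therefore, FIRST(A) = {x}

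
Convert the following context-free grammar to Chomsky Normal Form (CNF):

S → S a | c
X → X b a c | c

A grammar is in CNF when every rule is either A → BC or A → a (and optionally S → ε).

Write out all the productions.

TA → a; S → c; TB → b; TC → c; X → c; S → S TA; X → X X0; X0 → TB X1; X1 → TA TC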